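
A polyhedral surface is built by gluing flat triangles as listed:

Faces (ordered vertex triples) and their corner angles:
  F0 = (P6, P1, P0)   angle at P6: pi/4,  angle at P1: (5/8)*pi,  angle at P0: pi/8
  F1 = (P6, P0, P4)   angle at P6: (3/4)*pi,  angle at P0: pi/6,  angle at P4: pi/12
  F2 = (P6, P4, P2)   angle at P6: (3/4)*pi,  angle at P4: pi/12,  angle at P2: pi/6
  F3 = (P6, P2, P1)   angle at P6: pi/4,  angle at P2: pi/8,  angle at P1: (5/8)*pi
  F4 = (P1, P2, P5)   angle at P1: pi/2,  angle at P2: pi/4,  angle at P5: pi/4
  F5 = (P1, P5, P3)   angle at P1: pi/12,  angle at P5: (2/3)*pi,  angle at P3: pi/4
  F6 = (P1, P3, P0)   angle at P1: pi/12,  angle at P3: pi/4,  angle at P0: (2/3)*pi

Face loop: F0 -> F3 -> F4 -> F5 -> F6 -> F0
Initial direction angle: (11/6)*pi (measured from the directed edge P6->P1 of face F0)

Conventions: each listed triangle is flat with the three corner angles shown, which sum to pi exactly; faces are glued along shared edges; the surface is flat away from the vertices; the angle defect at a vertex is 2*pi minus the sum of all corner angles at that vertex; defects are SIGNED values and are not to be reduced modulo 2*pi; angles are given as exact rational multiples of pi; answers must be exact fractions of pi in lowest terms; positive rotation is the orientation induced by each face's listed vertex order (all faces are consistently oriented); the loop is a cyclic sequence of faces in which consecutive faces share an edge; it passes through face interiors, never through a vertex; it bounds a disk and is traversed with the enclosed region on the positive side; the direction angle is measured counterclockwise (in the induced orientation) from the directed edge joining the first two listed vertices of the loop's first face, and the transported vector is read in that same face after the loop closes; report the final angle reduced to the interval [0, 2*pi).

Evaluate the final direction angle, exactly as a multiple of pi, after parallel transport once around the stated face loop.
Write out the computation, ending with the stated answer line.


enclosed vertex P1: corner angles sum to (23/12)*pi, defect = 2*pi - (23/12)*pi = pi/12
the final direction is the initial angle plus the enclosed defects, taken mod 2*pi in the induced orientation
final angle = (11/6)*pi + pi/12 = (23/12)*pi (mod 2*pi)

Answer: final direction angle = (23/12)*pi


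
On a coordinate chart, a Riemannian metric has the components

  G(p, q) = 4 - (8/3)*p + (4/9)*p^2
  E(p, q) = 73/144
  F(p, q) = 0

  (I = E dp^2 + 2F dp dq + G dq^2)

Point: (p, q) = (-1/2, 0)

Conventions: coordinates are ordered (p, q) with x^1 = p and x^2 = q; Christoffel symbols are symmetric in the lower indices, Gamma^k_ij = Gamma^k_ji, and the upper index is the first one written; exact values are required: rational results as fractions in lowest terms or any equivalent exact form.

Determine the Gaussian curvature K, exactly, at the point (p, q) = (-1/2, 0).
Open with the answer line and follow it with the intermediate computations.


Answer: K = 0

E = 73/144, F = 0, G = 49/9, EG - F^2 = 3577/1296 at the point
E_p = 0, E_q = 0, F_p = 0, F_q = 0, G_p = -28/9, G_q = 0
E_qq = 0, F_pq = 0, G_pp = 8/9
Apply the Brioschi formula K = (det M1 - det M2)/(EG - F^2)^2 over the derivative matrices of E, F, G.
M1 = [[-E_qq/2 + F_pq - G_pp/2, E_p/2, F_p - E_q/2], [F_q - G_p/2, E, F], [G_q/2, F, G]] = [[-4/9, 0, 0], [14/9, 73/144, 0], [0, 0, 49/9]]; det M1 = -3577/2916
M2 = [[0, E_q/2, G_p/2], [E_q/2, E, F], [G_p/2, F, G]] = [[0, 0, -14/9], [0, 73/144, 0], [-14/9, 0, 49/9]]; det M2 = -3577/2916
det M1 - det M2 = 0; K = 0 / (3577/1296)^2 = 0


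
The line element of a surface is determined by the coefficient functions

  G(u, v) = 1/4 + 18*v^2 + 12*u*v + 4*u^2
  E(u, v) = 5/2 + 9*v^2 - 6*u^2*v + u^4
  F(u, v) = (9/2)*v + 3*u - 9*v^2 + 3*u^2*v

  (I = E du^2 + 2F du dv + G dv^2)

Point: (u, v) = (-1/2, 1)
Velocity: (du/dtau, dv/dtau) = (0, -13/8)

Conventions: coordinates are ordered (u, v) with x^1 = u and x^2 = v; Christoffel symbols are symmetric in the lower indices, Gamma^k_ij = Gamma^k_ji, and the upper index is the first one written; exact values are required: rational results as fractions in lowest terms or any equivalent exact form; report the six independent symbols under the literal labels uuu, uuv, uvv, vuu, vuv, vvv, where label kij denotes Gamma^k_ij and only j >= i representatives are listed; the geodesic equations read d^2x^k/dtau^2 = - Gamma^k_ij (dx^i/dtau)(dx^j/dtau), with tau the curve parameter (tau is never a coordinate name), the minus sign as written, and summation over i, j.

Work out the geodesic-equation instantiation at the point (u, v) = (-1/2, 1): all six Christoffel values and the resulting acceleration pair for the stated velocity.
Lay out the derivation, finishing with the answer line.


E = 161/16, F = -21/4, G = 53/4 at the point
E_u = 11/2, E_v = 33/2, F_u = 0, F_v = -51/4, G_u = 8, G_v = 30
EG - F^2 = 6769/64;  g^inv = (64/6769) * [[53/4, 21/4], [21/4, 161/16]]
first-kind symbols [ij,l] = (1/2)(d_i g_jl + d_j g_il - d_l g_ij): [uu,u] = E_u/2 = 11/4, [uu,v] = F_u - E_v/2 = -33/4, [uv,u] = E_v/2 = 33/4, [uv,v] = G_u/2 = 4, [vv,u] = F_v - G_u/2 = -67/4, [vv,v] = G_v/2 = 15
Gamma^u_ij = (G*[ij,u] - F*[ij,v])/(EG - F^2), Gamma^v_ij = (E*[ij,v] - F*[ij,u])/(EG - F^2)
Gamma_uuu = -440/6769, Gamma_uuv = 8340/6769, Gamma_uvv = -9164/6769, Gamma_vuu = -627/967, Gamma_vuv = 764/967, Gamma_vvv = 576/967
d^2u/dtau^2 = -(Gamma_uuu*(0)^2 + 2*Gamma_uuv*(0)*(-13/8) + Gamma_uvv*(-13/8)^2) = 387179/108304
d^2v/dtau^2 = -(Gamma_vuu*(0)^2 + 2*Gamma_vuv*(0)*(-13/8) + Gamma_vvv*(-13/8)^2) = -1521/967

Answer: Gamma_uuu = -440/6769, Gamma_uuv = 8340/6769, Gamma_uvv = -9164/6769, Gamma_vuu = -627/967, Gamma_vuv = 764/967, Gamma_vvv = 576/967; accelerations (d^2u/dtau^2, d^2v/dtau^2) = (387179/108304, -1521/967)


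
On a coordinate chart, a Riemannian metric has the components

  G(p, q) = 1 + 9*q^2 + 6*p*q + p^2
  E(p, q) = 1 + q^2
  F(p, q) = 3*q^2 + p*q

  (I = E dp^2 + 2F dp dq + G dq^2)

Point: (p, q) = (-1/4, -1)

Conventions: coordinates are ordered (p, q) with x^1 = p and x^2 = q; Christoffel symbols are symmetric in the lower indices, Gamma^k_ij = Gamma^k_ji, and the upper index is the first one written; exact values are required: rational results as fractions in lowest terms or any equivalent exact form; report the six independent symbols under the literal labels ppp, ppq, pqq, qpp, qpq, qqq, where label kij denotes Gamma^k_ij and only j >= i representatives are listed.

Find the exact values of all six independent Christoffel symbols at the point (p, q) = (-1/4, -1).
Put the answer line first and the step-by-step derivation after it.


Answer: Gamma_ppp = 0, Gamma_ppq = -16/201, Gamma_pqq = -16/67, Gamma_qpp = 0, Gamma_qpq = -52/201, Gamma_qqq = -52/67

E = 2, F = 13/4, G = 185/16 at the point
E_p = 0, E_q = -2, F_p = -1, F_q = -25/4, G_p = -13/2, G_q = -39/2
EG - F^2 = 201/16;  g^inv = (16/201) * [[185/16, -13/4], [-13/4, 2]]
first-kind symbols [ij,l] = (1/2)(d_i g_jl + d_j g_il - d_l g_ij): [pp,p] = E_p/2 = 0, [pp,q] = F_p - E_q/2 = 0, [pq,p] = E_q/2 = -1, [pq,q] = G_p/2 = -13/4, [qq,p] = F_q - G_p/2 = -3, [qq,q] = G_q/2 = -39/4
Gamma^p_ij = (G*[ij,p] - F*[ij,q])/(EG - F^2), Gamma^q_ij = (E*[ij,q] - F*[ij,p])/(EG - F^2)


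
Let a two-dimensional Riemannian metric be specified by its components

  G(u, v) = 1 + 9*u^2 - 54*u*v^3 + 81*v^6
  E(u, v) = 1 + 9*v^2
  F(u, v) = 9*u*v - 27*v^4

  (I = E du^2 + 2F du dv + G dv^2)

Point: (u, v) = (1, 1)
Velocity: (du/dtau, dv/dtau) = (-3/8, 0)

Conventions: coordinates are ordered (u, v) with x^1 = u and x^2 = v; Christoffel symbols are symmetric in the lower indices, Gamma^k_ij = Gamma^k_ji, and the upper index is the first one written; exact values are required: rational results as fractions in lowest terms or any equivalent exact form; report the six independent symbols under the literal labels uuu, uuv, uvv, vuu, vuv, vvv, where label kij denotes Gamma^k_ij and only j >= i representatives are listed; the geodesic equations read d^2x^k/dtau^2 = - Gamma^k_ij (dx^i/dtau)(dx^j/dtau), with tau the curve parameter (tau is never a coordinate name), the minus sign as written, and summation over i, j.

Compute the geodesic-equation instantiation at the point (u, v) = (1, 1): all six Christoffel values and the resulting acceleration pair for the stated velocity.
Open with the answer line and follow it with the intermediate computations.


Answer: Gamma_uuu = 0, Gamma_uuv = 9/46, Gamma_uvv = -81/46, Gamma_vuu = 0, Gamma_vuv = -9/23, Gamma_vvv = 81/23; accelerations (d^2u/dtau^2, d^2v/dtau^2) = (0, 0)

E = 10, F = -18, G = 37 at the point
E_u = 0, E_v = 18, F_u = 9, F_v = -99, G_u = -36, G_v = 324
EG - F^2 = 46;  g^inv = (1/46) * [[37, 18], [18, 10]]
first-kind symbols [ij,l] = (1/2)(d_i g_jl + d_j g_il - d_l g_ij): [uu,u] = E_u/2 = 0, [uu,v] = F_u - E_v/2 = 0, [uv,u] = E_v/2 = 9, [uv,v] = G_u/2 = -18, [vv,u] = F_v - G_u/2 = -81, [vv,v] = G_v/2 = 162
Gamma^u_ij = (G*[ij,u] - F*[ij,v])/(EG - F^2), Gamma^v_ij = (E*[ij,v] - F*[ij,u])/(EG - F^2)
Gamma_uuu = 0, Gamma_uuv = 9/46, Gamma_uvv = -81/46, Gamma_vuu = 0, Gamma_vuv = -9/23, Gamma_vvv = 81/23
d^2u/dtau^2 = -(Gamma_uuu*(-3/8)^2 + 2*Gamma_uuv*(-3/8)*(0) + Gamma_uvv*(0)^2) = 0
d^2v/dtau^2 = -(Gamma_vuu*(-3/8)^2 + 2*Gamma_vuv*(-3/8)*(0) + Gamma_vvv*(0)^2) = 0


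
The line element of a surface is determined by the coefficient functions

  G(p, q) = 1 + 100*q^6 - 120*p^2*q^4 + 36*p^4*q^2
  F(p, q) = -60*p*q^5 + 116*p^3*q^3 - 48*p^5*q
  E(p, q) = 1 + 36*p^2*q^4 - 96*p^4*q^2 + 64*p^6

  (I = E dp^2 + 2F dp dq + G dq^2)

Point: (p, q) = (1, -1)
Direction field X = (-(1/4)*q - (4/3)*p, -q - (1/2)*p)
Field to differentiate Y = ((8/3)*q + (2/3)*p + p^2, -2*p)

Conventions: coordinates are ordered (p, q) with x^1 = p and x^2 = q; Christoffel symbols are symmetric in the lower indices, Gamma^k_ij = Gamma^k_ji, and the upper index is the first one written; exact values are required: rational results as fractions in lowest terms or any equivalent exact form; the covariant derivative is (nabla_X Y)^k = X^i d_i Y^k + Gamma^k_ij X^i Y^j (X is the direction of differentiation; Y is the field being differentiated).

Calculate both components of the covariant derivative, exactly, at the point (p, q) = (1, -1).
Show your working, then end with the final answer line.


E = 5, F = -8, G = 17 at the point
E_p = 72, E_q = 48, F_p = -48, F_q = 0, G_p = -96, G_q = -192
EG - F^2 = 21;  g^inv = (1/21) * [[17, 8], [8, 5]]
first-kind symbols [ij,l] = (1/2)(d_i g_jl + d_j g_il - d_l g_ij): [pp,p] = E_p/2 = 36, [pp,q] = F_p - E_q/2 = -72, [pq,p] = E_q/2 = 24, [pq,q] = G_p/2 = -48, [qq,p] = F_q - G_p/2 = 48, [qq,q] = G_q/2 = -96
Gamma^p_ij = (G*[ij,p] - F*[ij,q])/(EG - F^2), Gamma^q_ij = (E*[ij,q] - F*[ij,p])/(EG - F^2)
Gamma_ppp = 12/7, Gamma_ppq = 8/7, Gamma_pqq = 16/7, Gamma_qpp = -24/7, Gamma_qpq = -16/7, Gamma_qqq = -32/7
X = (-13/12, 1/2), Y = (-1, -2) at the point

Answer: (nabla_X Y)^p = -5/63, (nabla_X Y)^q = -11/14


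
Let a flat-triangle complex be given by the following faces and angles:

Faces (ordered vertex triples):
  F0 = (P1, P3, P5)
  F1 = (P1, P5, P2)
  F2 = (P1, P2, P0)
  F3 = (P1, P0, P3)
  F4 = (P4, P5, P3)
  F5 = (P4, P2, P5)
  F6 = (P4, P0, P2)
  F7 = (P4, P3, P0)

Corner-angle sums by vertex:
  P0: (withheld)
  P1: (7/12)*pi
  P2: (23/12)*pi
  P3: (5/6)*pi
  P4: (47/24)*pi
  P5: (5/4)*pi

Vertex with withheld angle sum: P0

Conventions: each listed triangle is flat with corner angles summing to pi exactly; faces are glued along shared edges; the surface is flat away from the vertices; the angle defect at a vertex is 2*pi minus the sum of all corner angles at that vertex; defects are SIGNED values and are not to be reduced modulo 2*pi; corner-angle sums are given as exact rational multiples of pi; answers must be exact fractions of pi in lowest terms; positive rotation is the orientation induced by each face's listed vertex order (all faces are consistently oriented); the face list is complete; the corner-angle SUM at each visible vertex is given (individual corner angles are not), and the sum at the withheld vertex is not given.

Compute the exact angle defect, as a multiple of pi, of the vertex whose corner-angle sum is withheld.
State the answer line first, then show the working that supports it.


Answer: defect(P0) = (13/24)*pi

V = 6, E = 12, F = 8; chi = V - E + F = 2
Gauss-Bonnet: total defect = 2*pi*chi = 4*pi; visible defects sum to (83/24)*pi


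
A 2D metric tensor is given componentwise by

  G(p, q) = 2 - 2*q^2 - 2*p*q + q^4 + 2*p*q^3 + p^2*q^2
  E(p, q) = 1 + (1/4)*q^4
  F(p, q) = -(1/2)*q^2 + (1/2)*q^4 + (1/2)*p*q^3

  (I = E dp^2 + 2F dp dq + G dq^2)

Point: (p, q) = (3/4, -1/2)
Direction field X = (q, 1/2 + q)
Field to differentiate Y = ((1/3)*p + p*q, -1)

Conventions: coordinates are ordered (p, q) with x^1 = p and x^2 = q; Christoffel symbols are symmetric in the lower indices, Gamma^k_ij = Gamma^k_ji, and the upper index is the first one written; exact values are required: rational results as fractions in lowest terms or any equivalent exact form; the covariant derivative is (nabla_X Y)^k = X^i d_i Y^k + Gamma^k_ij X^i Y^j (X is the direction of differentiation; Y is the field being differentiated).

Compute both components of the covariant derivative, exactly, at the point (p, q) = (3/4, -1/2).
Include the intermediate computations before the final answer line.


E = 65/64, F = -9/64, G = 145/64 at the point
E_p = 0, E_q = -1/8, F_p = -1/16, F_q = 17/32, G_p = 9/8, G_q = 9/16
EG - F^2 = 73/32;  g^inv = (32/73) * [[145/64, 9/64], [9/64, 65/64]]
first-kind symbols [ij,l] = (1/2)(d_i g_jl + d_j g_il - d_l g_ij): [pp,p] = E_p/2 = 0, [pp,q] = F_p - E_q/2 = 0, [pq,p] = E_q/2 = -1/16, [pq,q] = G_p/2 = 9/16, [qq,p] = F_q - G_p/2 = -1/32, [qq,q] = G_q/2 = 9/32
Gamma^p_ij = (G*[ij,p] - F*[ij,q])/(EG - F^2), Gamma^q_ij = (E*[ij,q] - F*[ij,p])/(EG - F^2)
Gamma_ppp = 0, Gamma_ppq = -2/73, Gamma_pqq = -1/73, Gamma_qpp = 0, Gamma_qpq = 18/73, Gamma_qqq = 9/73
X = (-1/2, 0), Y = (-1/8, -1) at the point

Answer: (nabla_X Y)^p = 61/876, (nabla_X Y)^q = 9/73


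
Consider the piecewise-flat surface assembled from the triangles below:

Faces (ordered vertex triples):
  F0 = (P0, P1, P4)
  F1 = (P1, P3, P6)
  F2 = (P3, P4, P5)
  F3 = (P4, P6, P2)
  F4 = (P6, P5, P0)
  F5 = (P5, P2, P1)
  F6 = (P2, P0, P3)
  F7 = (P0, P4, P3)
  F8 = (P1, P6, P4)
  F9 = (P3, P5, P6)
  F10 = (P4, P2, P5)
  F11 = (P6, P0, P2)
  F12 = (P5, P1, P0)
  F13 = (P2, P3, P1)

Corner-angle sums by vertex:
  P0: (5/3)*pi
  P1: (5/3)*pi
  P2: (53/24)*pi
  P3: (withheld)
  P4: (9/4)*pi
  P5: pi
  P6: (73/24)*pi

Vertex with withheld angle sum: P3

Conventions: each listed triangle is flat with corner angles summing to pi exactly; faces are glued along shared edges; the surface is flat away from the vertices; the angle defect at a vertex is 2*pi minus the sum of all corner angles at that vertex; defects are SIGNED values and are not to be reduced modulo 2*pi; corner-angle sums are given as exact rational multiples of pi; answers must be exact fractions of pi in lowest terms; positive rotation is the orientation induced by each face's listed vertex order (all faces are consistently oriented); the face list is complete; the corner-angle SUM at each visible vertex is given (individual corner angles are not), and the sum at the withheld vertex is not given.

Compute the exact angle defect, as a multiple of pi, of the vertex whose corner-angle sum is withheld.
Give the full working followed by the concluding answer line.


V = 7, E = 21, F = 14; chi = V - E + F = 0
Gauss-Bonnet: total defect = 2*pi*chi = 0; visible defects sum to pi/6

Answer: defect(P3) = -pi/6


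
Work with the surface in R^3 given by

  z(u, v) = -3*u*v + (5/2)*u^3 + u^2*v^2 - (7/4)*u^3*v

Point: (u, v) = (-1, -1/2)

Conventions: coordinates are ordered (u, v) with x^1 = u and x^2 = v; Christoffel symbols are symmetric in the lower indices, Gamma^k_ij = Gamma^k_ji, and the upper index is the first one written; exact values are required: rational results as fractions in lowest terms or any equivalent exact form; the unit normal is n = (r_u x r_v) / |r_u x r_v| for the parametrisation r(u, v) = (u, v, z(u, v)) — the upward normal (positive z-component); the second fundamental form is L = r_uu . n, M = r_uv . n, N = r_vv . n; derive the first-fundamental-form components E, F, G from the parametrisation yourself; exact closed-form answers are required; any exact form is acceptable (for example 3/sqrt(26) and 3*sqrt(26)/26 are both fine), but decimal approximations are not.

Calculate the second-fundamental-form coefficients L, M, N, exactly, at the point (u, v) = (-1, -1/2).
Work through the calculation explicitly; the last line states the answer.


z_u = 89/8, z_v = 15/4, z_uu = -79/4, z_uv = -25/4, z_vv = 2
E = 7985/64, F = 1335/32, G = 241/16; answer radicand W^2 = 8885/64
unnormalised second-form numerators: l = -79/4, m = -25/4, n = 2; L = l/sqrt(8885/64), and similarly M = m/sqrt(W^2), N = n/sqrt(W^2)

Answer: L = -158*sqrt(8885)/8885, M = -10*sqrt(8885)/1777, N = 16*sqrt(8885)/8885


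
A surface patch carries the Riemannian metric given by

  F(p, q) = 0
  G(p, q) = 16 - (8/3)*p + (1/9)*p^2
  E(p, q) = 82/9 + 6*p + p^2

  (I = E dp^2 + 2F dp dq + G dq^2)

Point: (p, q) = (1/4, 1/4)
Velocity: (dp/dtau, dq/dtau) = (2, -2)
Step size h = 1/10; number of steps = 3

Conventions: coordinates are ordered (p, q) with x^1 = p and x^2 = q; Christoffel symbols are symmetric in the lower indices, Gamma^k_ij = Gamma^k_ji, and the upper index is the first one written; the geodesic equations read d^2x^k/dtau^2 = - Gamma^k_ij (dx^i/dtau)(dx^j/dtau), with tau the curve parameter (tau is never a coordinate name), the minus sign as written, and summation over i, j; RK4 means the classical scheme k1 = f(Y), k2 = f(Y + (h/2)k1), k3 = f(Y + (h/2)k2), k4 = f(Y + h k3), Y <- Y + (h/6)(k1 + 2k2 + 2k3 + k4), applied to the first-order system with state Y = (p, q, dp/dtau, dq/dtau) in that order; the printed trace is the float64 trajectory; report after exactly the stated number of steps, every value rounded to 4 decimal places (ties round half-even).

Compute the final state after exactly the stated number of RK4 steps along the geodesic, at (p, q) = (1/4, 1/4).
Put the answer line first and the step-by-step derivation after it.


Answer: p = 0.7846, q = -0.3797, dp/dtau = 1.5947, dq/dtau = -2.1952

f(Y) = (dp/dtau, dq/dtau, -Gamma^p_ij Y'^i Y'^j, -Gamma^q_ij Y'^i Y'^j) with the Gammas evaluated at the stage position; h = 0.100000; intermediate values shown to 6 dp
step 0: p = 0.2500, q = 0.2500, dp/dtau = 2.0000, dq/dtau = -2.0000
step 1:
  k1: at (p, q) = (0.250000, 0.250000), (dp/dtau, dq/dtau) = (2.000000, -2.000000); Gamma_ppp = 0.304489, Gamma_ppq = 0.000000, Gamma_pqq = 0.122316, Gamma_qpp = 0.000000, Gamma_qpq = -0.085106, Gamma_qqq = 0.000000; k1 = (2.000000, -2.000000, -1.707222, -0.680851)
  k2: at (p, q) = (0.350000, 0.150000), (dp/dtau, dq/dtau) = (1.914639, -2.034043); Gamma_ppp = 0.295581, Gamma_ppq = 0.000000, Gamma_pqq = 0.114213, Gamma_qpp = 0.000000, Gamma_qpq = -0.085837, Gamma_qqq = 0.000000; k2 = (1.914639, -2.034043, -1.556090, -0.668576)
  k3: at (p, q) = (0.345732, 0.148298), (dp/dtau, dq/dtau) = (1.922196, -2.033429); Gamma_ppp = 0.295951, Gamma_ppq = 0.000000, Gamma_pqq = 0.114544, Gamma_qpp = 0.000000, Gamma_qpq = -0.085805, Gamma_qqq = 0.000000; k3 = (1.922196, -2.033429, -1.567107, -0.670767)
  k4: at (p, q) = (0.442220, 0.046657), (dp/dtau, dq/dtau) = (1.843289, -2.067077); Gamma_ppp = 0.287811, Gamma_ppq = 0.000000, Gamma_pqq = 0.107375, Gamma_qpp = 0.000000, Gamma_qpq = -0.086522, Gamma_qqq = 0.000000; k4 = (1.843289, -2.067077, -1.436691, -0.659334)
  Y <- Y + (h/6)(k1 + 2k2 + 2k3 + k4): p = 0.4419, q = 0.0466, dp/dtau = 1.8435, dq/dtau = -2.0670
step 2:
  k1: at (p, q) = (0.441949, 0.046633), (dp/dtau, dq/dtau) = (1.843495, -2.066981); Gamma_ppp = 0.287834, Gamma_ppq = 0.000000, Gamma_pqq = 0.107394, Gamma_qpp = 0.000000, Gamma_qpq = -0.086520, Gamma_qqq = 0.000000; k1 = (1.843495, -2.066981, -1.437025, -0.659362)
  k2: at (p, q) = (0.534124, -0.056716), (dp/dtau, dq/dtau) = (1.771644, -2.099949); Gamma_ppp = 0.280461, Gamma_ppq = 0.000000, Gamma_pqq = 0.101101, Gamma_qpp = 0.000000, Gamma_qpq = -0.087215, Gamma_qqq = 0.000000; k2 = (1.771644, -2.099949, -1.326121, -0.648945)
  k3: at (p, q) = (0.530531, -0.058364), (dp/dtau, dq/dtau) = (1.777189, -2.099428); Gamma_ppp = 0.280741, Gamma_ppq = 0.000000, Gamma_pqq = 0.101337, Gamma_qpp = 0.000000, Gamma_qpq = -0.087188, Gamma_qqq = 0.000000; k3 = (1.777189, -2.099428, -1.333343, -0.650611)
  k4: at (p, q) = (0.619668, -0.163310), (dp/dtau, dq/dtau) = (1.710161, -2.132042); Gamma_ppp = 0.273945, Gamma_ppq = 0.000000, Gamma_pqq = 0.095699, Gamma_qpp = 0.000000, Gamma_qpq = -0.087871, Gamma_qqq = 0.000000; k4 = (1.710161, -2.132042, -1.236203, -0.640778)
  Y <- Y + (h/6)(k1 + 2k2 + 2k3 + k4): p = 0.6195, q = -0.1633, dp/dtau = 1.7103, dq/dtau = -2.1320
step 3:
  k1: at (p, q) = (0.619471, -0.163330), (dp/dtau, dq/dtau) = (1.710292, -2.131969); Gamma_ppp = 0.273960, Gamma_ppq = 0.000000, Gamma_pqq = 0.095711, Gamma_qpp = 0.000000, Gamma_qpq = -0.087869, Gamma_qqq = 0.000000; k1 = (1.710292, -2.131969, -1.236394, -0.640794)
  k2: at (p, q) = (0.704986, -0.269928), (dp/dtau, dq/dtau) = (1.648473, -2.164008); Gamma_ppp = 0.267739, Gamma_ppq = 0.000000, Gamma_pqq = 0.090692, Gamma_qpp = 0.000000, Gamma_qpq = -0.088535, Gamma_qqq = 0.000000; k2 = (1.648473, -2.164008, -1.152277, -0.631661)
  k3: at (p, q) = (0.701895, -0.271530), (dp/dtau, dq/dtau) = (1.652678, -2.163552); Gamma_ppp = 0.267959, Gamma_ppq = 0.000000, Gamma_pqq = 0.090867, Gamma_qpp = 0.000000, Gamma_qpq = -0.088510, Gamma_qqq = 0.000000; k3 = (1.652678, -2.163552, -1.157236, -0.632965)
  k4: at (p, q) = (0.784739, -0.379685), (dp/dtau, dq/dtau) = (1.594569, -2.195265); Gamma_ppp = 0.262185, Gamma_ppq = 0.000000, Gamma_pqq = 0.086326, Gamma_qpp = 0.000000, Gamma_qpq = -0.089164, Gamma_qqq = 0.000000; k4 = (1.594569, -2.195265, -1.082664, -0.624239)
  Y <- Y + (h/6)(k1 + 2k2 + 2k3 + k4): p = 0.7846, q = -0.3797, dp/dtau = 1.5947, dq/dtau = -2.1952


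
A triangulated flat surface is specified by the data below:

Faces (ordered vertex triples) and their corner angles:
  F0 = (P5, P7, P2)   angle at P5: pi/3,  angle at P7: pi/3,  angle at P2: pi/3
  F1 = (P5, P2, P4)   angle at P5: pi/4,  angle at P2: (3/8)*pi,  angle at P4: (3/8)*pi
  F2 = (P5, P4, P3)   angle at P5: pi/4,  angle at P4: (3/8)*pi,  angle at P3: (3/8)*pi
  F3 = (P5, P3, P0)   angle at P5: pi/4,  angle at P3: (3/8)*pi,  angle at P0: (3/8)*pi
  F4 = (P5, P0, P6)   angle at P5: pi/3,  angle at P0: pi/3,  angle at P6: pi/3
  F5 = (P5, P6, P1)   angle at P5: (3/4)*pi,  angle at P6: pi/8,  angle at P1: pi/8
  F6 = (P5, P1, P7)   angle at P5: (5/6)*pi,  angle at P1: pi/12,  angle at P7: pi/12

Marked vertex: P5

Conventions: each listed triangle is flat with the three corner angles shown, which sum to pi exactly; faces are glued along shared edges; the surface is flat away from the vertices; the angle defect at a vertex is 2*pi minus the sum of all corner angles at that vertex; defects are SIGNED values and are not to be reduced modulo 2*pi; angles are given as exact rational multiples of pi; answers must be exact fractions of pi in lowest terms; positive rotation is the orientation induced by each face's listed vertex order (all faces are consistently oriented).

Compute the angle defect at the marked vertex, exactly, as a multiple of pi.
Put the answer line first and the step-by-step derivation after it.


Answer: defect(P5) = -pi

Sum of corner angles at P5: 3*pi
defect = 2*pi - 3*pi


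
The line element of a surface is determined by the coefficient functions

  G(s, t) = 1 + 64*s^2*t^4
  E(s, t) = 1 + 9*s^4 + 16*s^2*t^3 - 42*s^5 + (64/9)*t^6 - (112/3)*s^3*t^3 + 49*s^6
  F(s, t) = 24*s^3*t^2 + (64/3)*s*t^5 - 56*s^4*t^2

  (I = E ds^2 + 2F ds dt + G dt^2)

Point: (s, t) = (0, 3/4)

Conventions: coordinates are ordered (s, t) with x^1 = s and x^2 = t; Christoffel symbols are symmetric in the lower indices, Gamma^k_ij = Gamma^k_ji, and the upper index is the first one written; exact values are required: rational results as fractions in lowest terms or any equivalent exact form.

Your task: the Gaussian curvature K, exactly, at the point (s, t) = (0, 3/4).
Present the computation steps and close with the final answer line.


E = 145/64, F = 0, G = 1, EG - F^2 = 145/64 at the point
E_s = 0, E_t = 81/8, F_s = 81/16, F_t = 0, G_s = 0, G_t = 0
E_tt = 135/2, F_st = 135/4, G_ss = 81/2
Evaluate Brioschi's two determinant matrices M1, M2 and divide by (EG - F^2)^2.
M1 = [[-E_tt/2 + F_st - G_ss/2, E_s/2, F_s - E_t/2], [F_t - G_s/2, E, F], [G_t/2, F, G]] = [[-81/4, 0, 0], [0, 145/64, 0], [0, 0, 1]]; det M1 = -11745/256
M2 = [[0, E_t/2, G_s/2], [E_t/2, E, F], [G_s/2, F, G]] = [[0, 81/16, 0], [81/16, 145/64, 0], [0, 0, 1]]; det M2 = -6561/256
det M1 - det M2 = -81/4; K = -81/4 / (145/64)^2 = -82944/21025

Answer: K = -82944/21025


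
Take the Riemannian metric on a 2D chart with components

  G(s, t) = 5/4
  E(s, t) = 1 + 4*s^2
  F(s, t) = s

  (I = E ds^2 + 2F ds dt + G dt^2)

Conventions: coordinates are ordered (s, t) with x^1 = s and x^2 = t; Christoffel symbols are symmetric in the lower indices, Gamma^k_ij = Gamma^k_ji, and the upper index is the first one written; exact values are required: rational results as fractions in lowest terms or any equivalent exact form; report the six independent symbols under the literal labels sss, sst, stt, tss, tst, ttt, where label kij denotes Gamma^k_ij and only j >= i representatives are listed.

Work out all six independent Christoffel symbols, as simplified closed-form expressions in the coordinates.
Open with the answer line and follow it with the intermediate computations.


Answer: Gamma_sss = 16*s/(16*s^2 + 5), Gamma_sst = 0, Gamma_stt = 0, Gamma_tss = 4/(16*s^2 + 5), Gamma_tst = 0, Gamma_ttt = 0

E = 1 + 4*s^2; F = s; G = 5/4
Gamma^k_ij = (1/2) g^{kl} (d_i g_jl + d_j g_il - d_l g_ij), with g^inv = (1/(EG-F^2)) [[G, -F], [-F, E]]
first partials: E_s = 8*s, E_t = 0, F_s = 1, F_t = 0, G_s = 0, G_t = 0
D = EG - F^2 = 5/4 + 4*s^2
expanded: Gamma^s_ss = (G E_s - 2F F_s + F E_t)/(2D), Gamma^s_st = (G E_t - F G_s)/(2D), Gamma^s_tt = (2G F_t - G G_s - F G_t)/(2D), Gamma^t_ss = (2E F_s - E E_t - F E_s)/(2D), Gamma^t_st = (E G_s - F E_t)/(2D), Gamma^t_tt = (E G_t - 2F F_t + F G_s)/(2D); substitute and cancel common factors


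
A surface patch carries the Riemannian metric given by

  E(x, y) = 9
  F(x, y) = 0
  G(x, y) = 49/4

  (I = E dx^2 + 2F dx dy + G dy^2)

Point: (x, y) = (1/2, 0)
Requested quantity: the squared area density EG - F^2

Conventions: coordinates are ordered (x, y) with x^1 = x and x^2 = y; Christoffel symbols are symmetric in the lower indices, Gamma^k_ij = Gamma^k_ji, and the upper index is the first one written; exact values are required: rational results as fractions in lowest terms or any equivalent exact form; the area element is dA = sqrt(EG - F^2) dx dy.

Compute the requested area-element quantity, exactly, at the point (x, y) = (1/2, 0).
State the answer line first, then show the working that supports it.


Answer: EG - F^2 = 441/4

E = 9, F = 0, G = 49/4; EG - F^2 = 441/4


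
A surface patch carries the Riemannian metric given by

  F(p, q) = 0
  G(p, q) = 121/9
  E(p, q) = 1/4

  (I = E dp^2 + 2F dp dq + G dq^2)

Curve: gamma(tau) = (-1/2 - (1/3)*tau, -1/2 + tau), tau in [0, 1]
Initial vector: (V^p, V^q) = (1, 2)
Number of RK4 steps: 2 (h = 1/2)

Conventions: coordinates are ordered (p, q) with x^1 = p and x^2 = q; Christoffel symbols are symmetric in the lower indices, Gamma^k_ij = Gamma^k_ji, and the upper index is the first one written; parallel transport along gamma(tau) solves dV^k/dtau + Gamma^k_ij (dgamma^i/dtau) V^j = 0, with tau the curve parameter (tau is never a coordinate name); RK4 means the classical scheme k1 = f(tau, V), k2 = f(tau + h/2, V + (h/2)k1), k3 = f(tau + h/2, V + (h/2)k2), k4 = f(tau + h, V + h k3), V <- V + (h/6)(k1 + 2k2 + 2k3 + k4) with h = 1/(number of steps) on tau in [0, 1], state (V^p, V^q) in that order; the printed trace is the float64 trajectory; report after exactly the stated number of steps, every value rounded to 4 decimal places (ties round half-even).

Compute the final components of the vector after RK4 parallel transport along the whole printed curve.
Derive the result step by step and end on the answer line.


gamma'(tau) = (-1/3, 1); f(tau, V)^k = -Gamma^k_ij(gamma(tau)) gamma'^i(tau) V^j; h = 1/2; intermediate values shown to 6 dp
curve data and Christoffel symbols at the stage parameters:
  tau = 0.000000: gamma = (-0.500000, -0.500000), gamma' = (-0.333333, 1.000000); Gamma_ppp = 0.000000, Gamma_ppq = 0.000000, Gamma_pqq = 0.000000, Gamma_qpp = 0.000000, Gamma_qpq = 0.000000, Gamma_qqq = 0.000000
  tau = 0.250000: gamma = (-0.583333, -0.250000), gamma' = (-0.333333, 1.000000); Gamma_ppp = 0.000000, Gamma_ppq = 0.000000, Gamma_pqq = 0.000000, Gamma_qpp = 0.000000, Gamma_qpq = 0.000000, Gamma_qqq = 0.000000
  tau = 0.500000: gamma = (-0.666667, 0.000000), gamma' = (-0.333333, 1.000000); Gamma_ppp = 0.000000, Gamma_ppq = 0.000000, Gamma_pqq = 0.000000, Gamma_qpp = 0.000000, Gamma_qpq = 0.000000, Gamma_qqq = 0.000000
  tau = 0.750000: gamma = (-0.750000, 0.250000), gamma' = (-0.333333, 1.000000); Gamma_ppp = 0.000000, Gamma_ppq = 0.000000, Gamma_pqq = 0.000000, Gamma_qpp = 0.000000, Gamma_qpq = 0.000000, Gamma_qqq = 0.000000
  tau = 1.000000: gamma = (-0.833333, 0.500000), gamma' = (-0.333333, 1.000000); Gamma_ppp = 0.000000, Gamma_ppq = 0.000000, Gamma_pqq = 0.000000, Gamma_qpp = 0.000000, Gamma_qpq = 0.000000, Gamma_qqq = 0.000000
step 0: V^p = 1.0000, V^q = 2.0000
step 1: k1 = (0.000000, 0.000000), k2 = (0.000000, 0.000000), k3 = (0.000000, 0.000000), k4 = (0.000000, 0.000000); V <- V + (h/6)(k1 + 2k2 + 2k3 + k4): V^p = 1.0000, V^q = 2.0000
step 2: k1 = (0.000000, 0.000000), k2 = (0.000000, 0.000000), k3 = (0.000000, 0.000000), k4 = (0.000000, 0.000000); V <- V + (h/6)(k1 + 2k2 + 2k3 + k4): V^p = 1.0000, V^q = 2.0000

Answer: V^p = 1.0000, V^q = 2.0000


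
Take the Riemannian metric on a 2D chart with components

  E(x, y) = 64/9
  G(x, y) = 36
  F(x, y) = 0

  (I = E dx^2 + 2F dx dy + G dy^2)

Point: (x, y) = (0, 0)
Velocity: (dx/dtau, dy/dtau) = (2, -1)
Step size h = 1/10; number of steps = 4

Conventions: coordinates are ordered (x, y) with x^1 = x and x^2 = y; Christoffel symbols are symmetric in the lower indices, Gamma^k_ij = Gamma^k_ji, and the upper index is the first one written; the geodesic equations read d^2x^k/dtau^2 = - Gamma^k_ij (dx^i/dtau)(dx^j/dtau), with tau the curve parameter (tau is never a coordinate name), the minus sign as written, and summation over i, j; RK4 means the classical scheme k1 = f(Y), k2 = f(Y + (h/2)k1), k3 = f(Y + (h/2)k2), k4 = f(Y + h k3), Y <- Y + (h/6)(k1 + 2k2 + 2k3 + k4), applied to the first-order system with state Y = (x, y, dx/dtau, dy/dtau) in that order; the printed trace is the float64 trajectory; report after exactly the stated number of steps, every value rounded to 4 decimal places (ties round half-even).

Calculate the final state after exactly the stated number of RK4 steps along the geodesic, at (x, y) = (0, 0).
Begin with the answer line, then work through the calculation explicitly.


Answer: x = 0.8000, y = -0.4000, dx/dtau = 2.0000, dy/dtau = -1.0000

f(Y) = (dx/dtau, dy/dtau, -Gamma^x_ij Y'^i Y'^j, -Gamma^y_ij Y'^i Y'^j) with the Gammas evaluated at the stage position; h = 0.100000; intermediate values shown to 6 dp
step 0: x = 0.0000, y = 0.0000, dx/dtau = 2.0000, dy/dtau = -1.0000
step 1:
  k1: at (x, y) = (0.000000, 0.000000), (dx/dtau, dy/dtau) = (2.000000, -1.000000); Gamma_xxx = 0.000000, Gamma_xxy = 0.000000, Gamma_xyy = 0.000000, Gamma_yxx = 0.000000, Gamma_yxy = 0.000000, Gamma_yyy = 0.000000; k1 = (2.000000, -1.000000, 0.000000, 0.000000)
  k2: at (x, y) = (0.100000, -0.050000), (dx/dtau, dy/dtau) = (2.000000, -1.000000); Gamma_xxx = 0.000000, Gamma_xxy = 0.000000, Gamma_xyy = 0.000000, Gamma_yxx = 0.000000, Gamma_yxy = 0.000000, Gamma_yyy = 0.000000; k2 = (2.000000, -1.000000, 0.000000, 0.000000)
  k3: at (x, y) = (0.100000, -0.050000), (dx/dtau, dy/dtau) = (2.000000, -1.000000); Gamma_xxx = 0.000000, Gamma_xxy = 0.000000, Gamma_xyy = 0.000000, Gamma_yxx = 0.000000, Gamma_yxy = 0.000000, Gamma_yyy = 0.000000; k3 = (2.000000, -1.000000, 0.000000, 0.000000)
  k4: at (x, y) = (0.200000, -0.100000), (dx/dtau, dy/dtau) = (2.000000, -1.000000); Gamma_xxx = 0.000000, Gamma_xxy = 0.000000, Gamma_xyy = 0.000000, Gamma_yxx = 0.000000, Gamma_yxy = 0.000000, Gamma_yyy = 0.000000; k4 = (2.000000, -1.000000, 0.000000, 0.000000)
  Y <- Y + (h/6)(k1 + 2k2 + 2k3 + k4): x = 0.2000, y = -0.1000, dx/dtau = 2.0000, dy/dtau = -1.0000
step 2:
  k1: at (x, y) = (0.200000, -0.100000), (dx/dtau, dy/dtau) = (2.000000, -1.000000); Gamma_xxx = 0.000000, Gamma_xxy = 0.000000, Gamma_xyy = 0.000000, Gamma_yxx = 0.000000, Gamma_yxy = 0.000000, Gamma_yyy = 0.000000; k1 = (2.000000, -1.000000, 0.000000, 0.000000)
  k2: at (x, y) = (0.300000, -0.150000), (dx/dtau, dy/dtau) = (2.000000, -1.000000); Gamma_xxx = 0.000000, Gamma_xxy = 0.000000, Gamma_xyy = 0.000000, Gamma_yxx = 0.000000, Gamma_yxy = 0.000000, Gamma_yyy = 0.000000; k2 = (2.000000, -1.000000, 0.000000, 0.000000)
  k3: at (x, y) = (0.300000, -0.150000), (dx/dtau, dy/dtau) = (2.000000, -1.000000); Gamma_xxx = 0.000000, Gamma_xxy = 0.000000, Gamma_xyy = 0.000000, Gamma_yxx = 0.000000, Gamma_yxy = 0.000000, Gamma_yyy = 0.000000; k3 = (2.000000, -1.000000, 0.000000, 0.000000)
  k4: at (x, y) = (0.400000, -0.200000), (dx/dtau, dy/dtau) = (2.000000, -1.000000); Gamma_xxx = 0.000000, Gamma_xxy = 0.000000, Gamma_xyy = 0.000000, Gamma_yxx = 0.000000, Gamma_yxy = 0.000000, Gamma_yyy = 0.000000; k4 = (2.000000, -1.000000, 0.000000, 0.000000)
  Y <- Y + (h/6)(k1 + 2k2 + 2k3 + k4): x = 0.4000, y = -0.2000, dx/dtau = 2.0000, dy/dtau = -1.0000
step 3:
  k1: at (x, y) = (0.400000, -0.200000), (dx/dtau, dy/dtau) = (2.000000, -1.000000); Gamma_xxx = 0.000000, Gamma_xxy = 0.000000, Gamma_xyy = 0.000000, Gamma_yxx = 0.000000, Gamma_yxy = 0.000000, Gamma_yyy = 0.000000; k1 = (2.000000, -1.000000, 0.000000, 0.000000)
  k2: at (x, y) = (0.500000, -0.250000), (dx/dtau, dy/dtau) = (2.000000, -1.000000); Gamma_xxx = 0.000000, Gamma_xxy = 0.000000, Gamma_xyy = 0.000000, Gamma_yxx = 0.000000, Gamma_yxy = 0.000000, Gamma_yyy = 0.000000; k2 = (2.000000, -1.000000, 0.000000, 0.000000)
  k3: at (x, y) = (0.500000, -0.250000), (dx/dtau, dy/dtau) = (2.000000, -1.000000); Gamma_xxx = 0.000000, Gamma_xxy = 0.000000, Gamma_xyy = 0.000000, Gamma_yxx = 0.000000, Gamma_yxy = 0.000000, Gamma_yyy = 0.000000; k3 = (2.000000, -1.000000, 0.000000, 0.000000)
  k4: at (x, y) = (0.600000, -0.300000), (dx/dtau, dy/dtau) = (2.000000, -1.000000); Gamma_xxx = 0.000000, Gamma_xxy = 0.000000, Gamma_xyy = 0.000000, Gamma_yxx = 0.000000, Gamma_yxy = 0.000000, Gamma_yyy = 0.000000; k4 = (2.000000, -1.000000, 0.000000, 0.000000)
  Y <- Y + (h/6)(k1 + 2k2 + 2k3 + k4): x = 0.6000, y = -0.3000, dx/dtau = 2.0000, dy/dtau = -1.0000
step 4:
  k1: at (x, y) = (0.600000, -0.300000), (dx/dtau, dy/dtau) = (2.000000, -1.000000); Gamma_xxx = 0.000000, Gamma_xxy = 0.000000, Gamma_xyy = 0.000000, Gamma_yxx = 0.000000, Gamma_yxy = 0.000000, Gamma_yyy = 0.000000; k1 = (2.000000, -1.000000, 0.000000, 0.000000)
  k2: at (x, y) = (0.700000, -0.350000), (dx/dtau, dy/dtau) = (2.000000, -1.000000); Gamma_xxx = 0.000000, Gamma_xxy = 0.000000, Gamma_xyy = 0.000000, Gamma_yxx = 0.000000, Gamma_yxy = 0.000000, Gamma_yyy = 0.000000; k2 = (2.000000, -1.000000, 0.000000, 0.000000)
  k3: at (x, y) = (0.700000, -0.350000), (dx/dtau, dy/dtau) = (2.000000, -1.000000); Gamma_xxx = 0.000000, Gamma_xxy = 0.000000, Gamma_xyy = 0.000000, Gamma_yxx = 0.000000, Gamma_yxy = 0.000000, Gamma_yyy = 0.000000; k3 = (2.000000, -1.000000, 0.000000, 0.000000)
  k4: at (x, y) = (0.800000, -0.400000), (dx/dtau, dy/dtau) = (2.000000, -1.000000); Gamma_xxx = 0.000000, Gamma_xxy = 0.000000, Gamma_xyy = 0.000000, Gamma_yxx = 0.000000, Gamma_yxy = 0.000000, Gamma_yyy = 0.000000; k4 = (2.000000, -1.000000, 0.000000, 0.000000)
  Y <- Y + (h/6)(k1 + 2k2 + 2k3 + k4): x = 0.8000, y = -0.4000, dx/dtau = 2.0000, dy/dtau = -1.0000


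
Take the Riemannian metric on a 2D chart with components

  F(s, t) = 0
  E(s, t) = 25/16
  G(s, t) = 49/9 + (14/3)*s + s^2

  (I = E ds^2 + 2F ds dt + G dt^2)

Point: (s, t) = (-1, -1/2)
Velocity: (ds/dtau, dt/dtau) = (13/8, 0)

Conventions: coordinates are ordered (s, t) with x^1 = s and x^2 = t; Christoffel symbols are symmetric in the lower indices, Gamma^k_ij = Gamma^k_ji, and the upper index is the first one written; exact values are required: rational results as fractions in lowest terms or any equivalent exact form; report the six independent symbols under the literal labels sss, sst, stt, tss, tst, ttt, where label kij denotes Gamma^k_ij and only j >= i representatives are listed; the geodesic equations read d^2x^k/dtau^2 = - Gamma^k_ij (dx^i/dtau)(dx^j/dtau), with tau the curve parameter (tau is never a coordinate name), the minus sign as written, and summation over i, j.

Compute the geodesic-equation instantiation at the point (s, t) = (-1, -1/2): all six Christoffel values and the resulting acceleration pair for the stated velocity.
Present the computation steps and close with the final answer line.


E = 25/16, F = 0, G = 16/9 at the point
E_s = 0, E_t = 0, F_s = 0, F_t = 0, G_s = 8/3, G_t = 0
EG - F^2 = 25/9;  g^inv = (9/25) * [[16/9, 0], [0, 25/16]]
first-kind symbols [ij,l] = (1/2)(d_i g_jl + d_j g_il - d_l g_ij): [ss,s] = E_s/2 = 0, [ss,t] = F_s - E_t/2 = 0, [st,s] = E_t/2 = 0, [st,t] = G_s/2 = 4/3, [tt,s] = F_t - G_s/2 = -4/3, [tt,t] = G_t/2 = 0
Gamma^s_ij = (G*[ij,s] - F*[ij,t])/(EG - F^2), Gamma^t_ij = (E*[ij,t] - F*[ij,s])/(EG - F^2)
Gamma_sss = 0, Gamma_sst = 0, Gamma_stt = -64/75, Gamma_tss = 0, Gamma_tst = 3/4, Gamma_ttt = 0
d^2s/dtau^2 = -(Gamma_sss*(13/8)^2 + 2*Gamma_sst*(13/8)*(0) + Gamma_stt*(0)^2) = 0
d^2t/dtau^2 = -(Gamma_tss*(13/8)^2 + 2*Gamma_tst*(13/8)*(0) + Gamma_ttt*(0)^2) = 0

Answer: Gamma_sss = 0, Gamma_sst = 0, Gamma_stt = -64/75, Gamma_tss = 0, Gamma_tst = 3/4, Gamma_ttt = 0; accelerations (d^2s/dtau^2, d^2t/dtau^2) = (0, 0)


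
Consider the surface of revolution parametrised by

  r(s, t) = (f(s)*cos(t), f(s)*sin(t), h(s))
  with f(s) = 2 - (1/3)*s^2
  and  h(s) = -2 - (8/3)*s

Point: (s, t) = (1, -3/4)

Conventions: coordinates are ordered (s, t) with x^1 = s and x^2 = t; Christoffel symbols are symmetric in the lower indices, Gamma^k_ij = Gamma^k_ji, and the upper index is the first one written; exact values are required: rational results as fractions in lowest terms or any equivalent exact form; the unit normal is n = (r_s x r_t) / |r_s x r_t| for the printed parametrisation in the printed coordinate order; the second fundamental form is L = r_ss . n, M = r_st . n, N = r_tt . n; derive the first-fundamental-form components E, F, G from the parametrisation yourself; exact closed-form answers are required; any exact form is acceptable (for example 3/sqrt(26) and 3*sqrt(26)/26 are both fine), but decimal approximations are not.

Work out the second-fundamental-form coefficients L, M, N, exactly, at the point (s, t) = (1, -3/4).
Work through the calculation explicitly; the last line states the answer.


f = 5/3, f' = -2/3, f'' = -2/3, h' = -8/3, h'' = 0
E = 68/9, F = 0, G = 25/9; answer radicand W^2 = 68/9
unnormalised second-form numerators: l = -16/9, m = 0, n = -40/9; L = l/sqrt(68/9), and similarly M = m/sqrt(W^2), N = n/sqrt(W^2)

Answer: L = -8*sqrt(17)/51, M = 0, N = -20*sqrt(17)/51


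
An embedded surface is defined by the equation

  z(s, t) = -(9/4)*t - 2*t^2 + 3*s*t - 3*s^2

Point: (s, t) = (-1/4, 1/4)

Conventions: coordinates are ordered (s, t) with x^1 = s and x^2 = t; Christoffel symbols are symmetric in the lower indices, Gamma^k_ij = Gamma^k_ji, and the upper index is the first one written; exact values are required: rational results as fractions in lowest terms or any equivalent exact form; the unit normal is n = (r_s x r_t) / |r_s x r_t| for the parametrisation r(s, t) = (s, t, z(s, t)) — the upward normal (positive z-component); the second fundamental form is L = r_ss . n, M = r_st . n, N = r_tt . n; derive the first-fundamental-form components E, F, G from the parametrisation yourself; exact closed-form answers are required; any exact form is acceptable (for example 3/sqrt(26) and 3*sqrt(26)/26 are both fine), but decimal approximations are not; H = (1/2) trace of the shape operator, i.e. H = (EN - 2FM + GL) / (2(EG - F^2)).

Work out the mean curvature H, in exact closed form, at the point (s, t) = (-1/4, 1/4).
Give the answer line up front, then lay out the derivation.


Answer: H = -2312*sqrt(353)/124609

z_s = 9/4, z_t = -4, z_ss = -6, z_st = 3, z_tt = -4
E = 97/16, F = -9, G = 17; answer radicand W^2 = 353/16
unnormalised second-form numerators: l = -6, m = 3, n = -4; L = l/sqrt(353/16), and similarly M = m/sqrt(W^2), N = n/sqrt(W^2)
H = (E*n - 2*F*m + G*l) / (2*(EG - F^2)*sqrt(W^2)); E*n - 2*F*m + G*l = -289/4, EG - F^2 = 353/16, so H = (-578/353)/sqrt(353/16)
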